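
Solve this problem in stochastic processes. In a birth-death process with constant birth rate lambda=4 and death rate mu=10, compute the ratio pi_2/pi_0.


For birth-death process, pi_n/pi_0 = (lambda/mu)^n
= (4/10)^2
= 0.1600

0.1600


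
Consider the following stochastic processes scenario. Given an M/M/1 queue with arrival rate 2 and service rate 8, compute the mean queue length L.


rho = 2/8 = 0.2500
L = rho/(1-rho)
= 0.2500/0.7500
= 0.3333

0.3333


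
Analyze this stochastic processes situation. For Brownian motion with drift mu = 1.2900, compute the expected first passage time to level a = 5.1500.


Expected first passage time = a/mu
= 5.1500/1.2900
= 3.9922

3.9922


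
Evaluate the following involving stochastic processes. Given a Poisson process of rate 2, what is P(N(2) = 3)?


P(N(t)=k) = (lambda*t)^k * exp(-lambda*t) / k!
lambda*t = 4
= 4^3 * exp(-4) / 3!
= 64 * 0.0183 / 6
= 0.1954

0.1954


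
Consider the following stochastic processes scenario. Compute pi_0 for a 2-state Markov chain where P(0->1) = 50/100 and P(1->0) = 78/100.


Stationary distribution: pi_0 = p10/(p01+p10), pi_1 = p01/(p01+p10)
p01 = 0.5000, p10 = 0.7800
pi_0 = 0.6094

0.6094


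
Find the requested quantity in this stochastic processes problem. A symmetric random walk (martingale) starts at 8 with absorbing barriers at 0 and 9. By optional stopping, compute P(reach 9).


By optional stopping theorem: E(M at tau) = M(0) = 8
P(hit 9)*9 + P(hit 0)*0 = 8
P(hit 9) = (8 - 0)/(9 - 0) = 8/9 = 0.8889

0.8889


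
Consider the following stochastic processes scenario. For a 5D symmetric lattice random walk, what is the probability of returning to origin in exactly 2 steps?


P(return in 2 steps) = P(reverse first step) = 1/(2d)
= 1/10
= 0.1000

0.1000


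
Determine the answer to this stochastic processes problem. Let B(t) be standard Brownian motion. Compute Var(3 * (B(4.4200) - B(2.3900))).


Var(alpha*(B(t)-B(s))) = alpha^2 * (t-s)
= 3^2 * (4.4200 - 2.3900)
= 9 * 2.0300
= 18.2700

18.2700


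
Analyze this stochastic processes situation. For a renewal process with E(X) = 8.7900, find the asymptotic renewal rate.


Long-run renewal rate = 1/E(X)
= 1/8.7900
= 0.1138

0.1138


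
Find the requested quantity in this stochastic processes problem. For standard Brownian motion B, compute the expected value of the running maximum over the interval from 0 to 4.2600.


E(max B(s)) = sqrt(2t/pi)
= sqrt(2*4.2600/pi)
= sqrt(2.7120)
= 1.6468

1.6468


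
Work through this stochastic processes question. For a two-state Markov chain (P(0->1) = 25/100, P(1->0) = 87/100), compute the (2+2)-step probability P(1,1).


P^4 = P^2 * P^2
Computing via matrix multiplication of the transition matrix.
Entry (1,1) of P^4 = 0.2234

0.2234


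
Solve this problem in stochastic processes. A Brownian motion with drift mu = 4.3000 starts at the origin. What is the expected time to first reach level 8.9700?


Expected first passage time = a/mu
= 8.9700/4.3000
= 2.0860

2.0860


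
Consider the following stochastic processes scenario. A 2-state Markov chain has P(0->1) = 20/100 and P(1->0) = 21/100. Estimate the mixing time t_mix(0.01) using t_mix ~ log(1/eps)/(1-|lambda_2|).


lambda_2 = |1 - p01 - p10| = |1 - 0.2000 - 0.2100| = 0.5900
t_mix ~ log(1/eps)/(1 - |lambda_2|)
= log(100)/(1 - 0.5900) = 4.6052/0.4100
= 11.2321

11.2321


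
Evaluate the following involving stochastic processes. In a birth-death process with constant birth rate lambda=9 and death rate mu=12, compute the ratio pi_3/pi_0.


For birth-death process, pi_n/pi_0 = (lambda/mu)^n
= (9/12)^3
= 0.4219

0.4219


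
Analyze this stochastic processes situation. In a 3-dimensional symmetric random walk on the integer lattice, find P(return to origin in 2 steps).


P(return in 2 steps) = P(reverse first step) = 1/(2d)
= 1/6
= 0.1667

0.1667


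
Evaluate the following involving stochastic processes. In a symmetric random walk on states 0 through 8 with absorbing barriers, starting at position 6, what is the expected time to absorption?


For symmetric RW on 0,...,N with absorbing barriers, E(i) = i*(N-i)
E(6) = 6 * 2 = 12

12


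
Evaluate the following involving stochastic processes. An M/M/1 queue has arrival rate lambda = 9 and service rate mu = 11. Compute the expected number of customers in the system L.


rho = 9/11 = 0.8182
L = rho/(1-rho)
= 0.8182/0.1818
= 4.5000

4.5000


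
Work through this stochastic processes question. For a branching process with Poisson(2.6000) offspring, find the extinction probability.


Since mu = 2.6000 > 1, extinction prob q < 1.
Solve s = exp(mu*(s-1)) iteratively.
q = 0.0951

0.0951


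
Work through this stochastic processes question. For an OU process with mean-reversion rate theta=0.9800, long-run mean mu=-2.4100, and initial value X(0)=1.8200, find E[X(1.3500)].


E[X(t)] = mu + (X(0) - mu)*exp(-theta*t)
= -2.4100 + (1.8200 - -2.4100)*exp(-0.9800*1.3500)
= -2.4100 + 4.2300 * 0.2663
= -1.2834

-1.2834


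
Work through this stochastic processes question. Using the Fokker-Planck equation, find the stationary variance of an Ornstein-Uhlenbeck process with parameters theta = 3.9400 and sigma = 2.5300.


Stationary variance = sigma^2 / (2*theta)
= 2.5300^2 / (2*3.9400)
= 6.4009 / 7.8800
= 0.8123

0.8123


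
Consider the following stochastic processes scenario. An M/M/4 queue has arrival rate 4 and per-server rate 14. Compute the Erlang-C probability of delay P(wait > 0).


a = lambda/mu = 0.2857
rho = a/c = 0.0714
Erlang-C formula applied:
C(c,a) = 2.2471e-04

2.2471e-04


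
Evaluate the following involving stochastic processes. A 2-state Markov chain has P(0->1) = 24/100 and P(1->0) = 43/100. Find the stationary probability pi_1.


Stationary distribution: pi_0 = p10/(p01+p10), pi_1 = p01/(p01+p10)
p01 = 0.2400, p10 = 0.4300
pi_1 = 0.3582

0.3582


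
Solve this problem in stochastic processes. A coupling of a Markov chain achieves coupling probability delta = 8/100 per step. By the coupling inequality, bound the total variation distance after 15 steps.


TV distance bound <= (1-delta)^n
= (1 - 0.0800)^15
= 0.9200^15
= 0.2863

0.2863


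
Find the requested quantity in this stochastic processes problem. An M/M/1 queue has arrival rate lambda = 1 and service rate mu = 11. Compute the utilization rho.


rho = lambda/mu
= 1/11
= 0.0909

0.0909


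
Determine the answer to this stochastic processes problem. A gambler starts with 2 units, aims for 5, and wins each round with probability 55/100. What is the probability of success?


Gambler's ruin formula:
r = q/p = 0.4500/0.5500 = 0.8182
P(win) = (1 - r^i)/(1 - r^N)
= (1 - 0.8182^2)/(1 - 0.8182^5)
= 0.5220

0.5220


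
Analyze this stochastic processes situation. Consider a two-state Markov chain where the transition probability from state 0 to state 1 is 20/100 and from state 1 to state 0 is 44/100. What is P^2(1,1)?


Computing P^2 by matrix multiplication.
P = [[0.8000, 0.2000], [0.4400, 0.5600]]
After raising P to the power 2:
P^2(1,1) = 0.4016

0.4016


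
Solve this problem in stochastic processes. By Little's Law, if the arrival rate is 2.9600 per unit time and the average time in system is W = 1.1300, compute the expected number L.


Little's Law: L = lambda * W
= 2.9600 * 1.1300
= 3.3448

3.3448


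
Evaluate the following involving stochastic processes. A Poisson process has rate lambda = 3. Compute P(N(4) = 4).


P(N(t)=k) = (lambda*t)^k * exp(-lambda*t) / k!
lambda*t = 12
= 12^4 * exp(-12) / 4!
= 20736 * 6.1442e-06 / 24
= 0.0053

0.0053


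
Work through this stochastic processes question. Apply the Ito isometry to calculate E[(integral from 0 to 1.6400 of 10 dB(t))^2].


By Ito isometry: E[(int f dB)^2] = int f^2 dt
= 10^2 * 1.6400
= 100 * 1.6400 = 164.0000

164.0000


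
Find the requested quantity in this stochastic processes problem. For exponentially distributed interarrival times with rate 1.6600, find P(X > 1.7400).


P(X > t) = exp(-lambda * t)
= exp(-1.6600 * 1.7400)
= exp(-2.8884) = 0.0557

0.0557


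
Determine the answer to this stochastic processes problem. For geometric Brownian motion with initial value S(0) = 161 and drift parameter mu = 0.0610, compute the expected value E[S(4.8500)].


E[S(t)] = S(0) * exp(mu * t)
= 161 * exp(0.0610 * 4.8500)
= 161 * 1.3443
= 216.4272

216.4272


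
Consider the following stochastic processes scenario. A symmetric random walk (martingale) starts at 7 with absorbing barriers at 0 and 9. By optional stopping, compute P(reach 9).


By optional stopping theorem: E(M at tau) = M(0) = 7
P(hit 9)*9 + P(hit 0)*0 = 7
P(hit 9) = (7 - 0)/(9 - 0) = 7/9 = 0.7778

0.7778


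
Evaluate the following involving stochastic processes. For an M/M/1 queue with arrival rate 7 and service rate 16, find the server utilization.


rho = lambda/mu
= 7/16
= 0.4375

0.4375


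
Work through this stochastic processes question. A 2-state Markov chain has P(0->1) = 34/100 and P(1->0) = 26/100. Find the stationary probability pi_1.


Stationary distribution: pi_0 = p10/(p01+p10), pi_1 = p01/(p01+p10)
p01 = 0.3400, p10 = 0.2600
pi_1 = 0.5667

0.5667


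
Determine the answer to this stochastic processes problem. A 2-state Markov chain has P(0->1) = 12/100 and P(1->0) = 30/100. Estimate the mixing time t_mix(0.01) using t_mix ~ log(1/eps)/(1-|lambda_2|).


lambda_2 = |1 - p01 - p10| = |1 - 0.1200 - 0.3000| = 0.5800
t_mix ~ log(1/eps)/(1 - |lambda_2|)
= log(100)/(1 - 0.5800) = 4.6052/0.4200
= 10.9647

10.9647


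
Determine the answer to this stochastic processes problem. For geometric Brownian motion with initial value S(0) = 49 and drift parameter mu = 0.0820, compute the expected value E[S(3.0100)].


E[S(t)] = S(0) * exp(mu * t)
= 49 * exp(0.0820 * 3.0100)
= 49 * 1.2799
= 62.7175

62.7175


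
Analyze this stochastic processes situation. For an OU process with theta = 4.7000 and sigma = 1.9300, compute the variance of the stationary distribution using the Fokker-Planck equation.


Stationary variance = sigma^2 / (2*theta)
= 1.9300^2 / (2*4.7000)
= 3.7249 / 9.4000
= 0.3963

0.3963


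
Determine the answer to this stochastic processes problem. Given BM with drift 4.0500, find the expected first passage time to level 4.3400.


Expected first passage time = a/mu
= 4.3400/4.0500
= 1.0716

1.0716


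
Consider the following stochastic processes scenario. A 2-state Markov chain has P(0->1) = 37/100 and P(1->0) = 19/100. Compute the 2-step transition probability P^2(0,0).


Computing P^2 by matrix multiplication.
P = [[0.6300, 0.3700], [0.1900, 0.8100]]
After raising P to the power 2:
P^2(0,0) = 0.4672

0.4672


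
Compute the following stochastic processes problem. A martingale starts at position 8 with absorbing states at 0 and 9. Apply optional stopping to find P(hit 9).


By optional stopping theorem: E(M at tau) = M(0) = 8
P(hit 9)*9 + P(hit 0)*0 = 8
P(hit 9) = (8 - 0)/(9 - 0) = 8/9 = 0.8889

0.8889


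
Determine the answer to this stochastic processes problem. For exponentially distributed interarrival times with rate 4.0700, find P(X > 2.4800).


P(X > t) = exp(-lambda * t)
= exp(-4.0700 * 2.4800)
= exp(-10.0936) = 4.1343e-05

4.1343e-05


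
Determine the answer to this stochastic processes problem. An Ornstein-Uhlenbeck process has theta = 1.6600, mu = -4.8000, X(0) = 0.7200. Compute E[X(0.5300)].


E[X(t)] = mu + (X(0) - mu)*exp(-theta*t)
= -4.8000 + (0.7200 - -4.8000)*exp(-1.6600*0.5300)
= -4.8000 + 5.5200 * 0.4149
= -2.5099

-2.5099


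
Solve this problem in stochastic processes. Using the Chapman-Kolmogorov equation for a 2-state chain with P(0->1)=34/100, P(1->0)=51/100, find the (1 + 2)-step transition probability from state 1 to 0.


P^3 = P^1 * P^2
Computing via matrix multiplication of the transition matrix.
Entry (1,0) of P^3 = 0.5980

0.5980


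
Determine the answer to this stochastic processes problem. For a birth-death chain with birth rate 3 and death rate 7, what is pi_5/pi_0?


For birth-death process, pi_n/pi_0 = (lambda/mu)^n
= (3/7)^5
= 0.0145

0.0145


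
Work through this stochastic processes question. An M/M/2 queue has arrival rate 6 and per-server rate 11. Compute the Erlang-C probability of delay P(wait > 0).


a = lambda/mu = 0.5455
rho = a/c = 0.2727
Erlang-C formula applied:
C(c,a) = 0.1169

0.1169


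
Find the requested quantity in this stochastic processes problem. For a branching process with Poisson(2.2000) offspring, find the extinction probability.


Since mu = 2.2000 > 1, extinction prob q < 1.
Solve s = exp(mu*(s-1)) iteratively.
q = 0.1563

0.1563


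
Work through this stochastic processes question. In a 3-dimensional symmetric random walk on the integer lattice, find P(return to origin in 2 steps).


P(return in 2 steps) = P(reverse first step) = 1/(2d)
= 1/6
= 0.1667

0.1667


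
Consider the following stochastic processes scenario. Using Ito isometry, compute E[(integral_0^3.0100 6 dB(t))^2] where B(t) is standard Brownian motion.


By Ito isometry: E[(int f dB)^2] = int f^2 dt
= 6^2 * 3.0100
= 36 * 3.0100 = 108.3600

108.3600


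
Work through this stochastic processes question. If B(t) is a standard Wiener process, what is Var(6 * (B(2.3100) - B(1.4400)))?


Var(alpha*(B(t)-B(s))) = alpha^2 * (t-s)
= 6^2 * (2.3100 - 1.4400)
= 36 * 0.8700
= 31.3200

31.3200


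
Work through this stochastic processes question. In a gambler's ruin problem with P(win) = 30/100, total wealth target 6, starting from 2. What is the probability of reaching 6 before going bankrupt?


Gambler's ruin formula:
r = q/p = 0.7000/0.3000 = 2.3333
P(win) = (1 - r^i)/(1 - r^N)
= (1 - 2.3333^2)/(1 - 2.3333^6)
= 0.0277

0.0277


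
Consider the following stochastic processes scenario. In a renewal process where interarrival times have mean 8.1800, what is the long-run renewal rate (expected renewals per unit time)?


Long-run renewal rate = 1/E(X)
= 1/8.1800
= 0.1222

0.1222


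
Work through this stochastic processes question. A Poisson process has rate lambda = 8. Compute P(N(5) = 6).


P(N(t)=k) = (lambda*t)^k * exp(-lambda*t) / k!
lambda*t = 40
= 40^6 * exp(-40) / 6!
= 4096000000 * 4.2484e-18 / 720
= 2.4168e-11

2.4168e-11


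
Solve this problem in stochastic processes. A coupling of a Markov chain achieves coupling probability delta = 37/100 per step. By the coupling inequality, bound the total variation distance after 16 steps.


TV distance bound <= (1-delta)^n
= (1 - 0.3700)^16
= 0.6300^16
= 6.1581e-04

6.1581e-04


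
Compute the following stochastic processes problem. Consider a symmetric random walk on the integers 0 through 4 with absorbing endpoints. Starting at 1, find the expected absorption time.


For symmetric RW on 0,...,N with absorbing barriers, E(i) = i*(N-i)
E(1) = 1 * 3 = 3

3


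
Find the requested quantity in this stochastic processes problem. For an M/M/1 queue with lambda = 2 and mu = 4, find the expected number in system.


rho = 2/4 = 0.5000
L = rho/(1-rho)
= 0.5000/0.5000
= 1.0000

1.0000


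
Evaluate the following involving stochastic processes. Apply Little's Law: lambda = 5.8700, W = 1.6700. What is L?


Little's Law: L = lambda * W
= 5.8700 * 1.6700
= 9.8029

9.8029


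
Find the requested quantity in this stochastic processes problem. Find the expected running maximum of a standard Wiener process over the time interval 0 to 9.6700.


E(max B(s)) = sqrt(2t/pi)
= sqrt(2*9.6700/pi)
= sqrt(6.1561)
= 2.4812

2.4812


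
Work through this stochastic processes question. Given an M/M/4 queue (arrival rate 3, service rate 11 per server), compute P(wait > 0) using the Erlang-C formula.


a = lambda/mu = 0.2727
rho = a/c = 0.0682
Erlang-C formula applied:
C(c,a) = 1.8833e-04

1.8833e-04


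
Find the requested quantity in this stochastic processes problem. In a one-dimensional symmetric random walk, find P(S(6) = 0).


P(S(6) = 0) = C(6,3) / 4^3
= 20 / 64
= 0.3125

0.3125


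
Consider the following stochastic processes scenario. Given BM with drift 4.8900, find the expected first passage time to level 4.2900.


Expected first passage time = a/mu
= 4.2900/4.8900
= 0.8773

0.8773


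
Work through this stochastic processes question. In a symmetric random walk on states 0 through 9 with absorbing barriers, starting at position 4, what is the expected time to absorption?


For symmetric RW on 0,...,N with absorbing barriers, E(i) = i*(N-i)
E(4) = 4 * 5 = 20

20


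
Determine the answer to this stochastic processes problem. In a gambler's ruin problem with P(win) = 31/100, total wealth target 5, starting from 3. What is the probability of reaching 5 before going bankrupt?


Gambler's ruin formula:
r = q/p = 0.6900/0.3100 = 2.2258
P(win) = (1 - r^i)/(1 - r^N)
= (1 - 2.2258^3)/(1 - 2.2258^5)
= 0.1870

0.1870


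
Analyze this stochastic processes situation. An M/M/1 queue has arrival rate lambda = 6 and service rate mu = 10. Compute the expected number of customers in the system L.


rho = 6/10 = 0.6000
L = rho/(1-rho)
= 0.6000/0.4000
= 1.5000

1.5000


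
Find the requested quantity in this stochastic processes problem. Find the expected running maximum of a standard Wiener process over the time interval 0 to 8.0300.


E(max B(s)) = sqrt(2t/pi)
= sqrt(2*8.0300/pi)
= sqrt(5.1121)
= 2.2610

2.2610


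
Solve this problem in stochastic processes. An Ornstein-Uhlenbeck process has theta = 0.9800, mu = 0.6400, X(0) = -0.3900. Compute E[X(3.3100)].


E[X(t)] = mu + (X(0) - mu)*exp(-theta*t)
= 0.6400 + (-0.3900 - 0.6400)*exp(-0.9800*3.3100)
= 0.6400 + -1.0300 * 0.0390
= 0.5998

0.5998


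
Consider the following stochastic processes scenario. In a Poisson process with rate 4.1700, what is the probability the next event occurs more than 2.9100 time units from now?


P(X > t) = exp(-lambda * t)
= exp(-4.1700 * 2.9100)
= exp(-12.1347) = 5.3699e-06

5.3699e-06


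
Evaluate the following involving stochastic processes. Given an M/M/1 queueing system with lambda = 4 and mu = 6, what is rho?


rho = lambda/mu
= 4/6
= 0.6667

0.6667


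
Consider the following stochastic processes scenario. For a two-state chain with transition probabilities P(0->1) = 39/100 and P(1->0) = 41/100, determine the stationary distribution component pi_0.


Stationary distribution: pi_0 = p10/(p01+p10), pi_1 = p01/(p01+p10)
p01 = 0.3900, p10 = 0.4100
pi_0 = 0.5125

0.5125


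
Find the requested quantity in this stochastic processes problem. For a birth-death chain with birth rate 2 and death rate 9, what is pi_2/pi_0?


For birth-death process, pi_n/pi_0 = (lambda/mu)^n
= (2/9)^2
= 0.0494

0.0494


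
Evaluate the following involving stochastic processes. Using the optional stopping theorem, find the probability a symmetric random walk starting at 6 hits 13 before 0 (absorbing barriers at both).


By optional stopping theorem: E(M at tau) = M(0) = 6
P(hit 13)*13 + P(hit 0)*0 = 6
P(hit 13) = (6 - 0)/(13 - 0) = 6/13 = 0.4615

0.4615


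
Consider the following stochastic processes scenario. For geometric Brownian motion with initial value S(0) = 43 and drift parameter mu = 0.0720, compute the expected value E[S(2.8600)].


E[S(t)] = S(0) * exp(mu * t)
= 43 * exp(0.0720 * 2.8600)
= 43 * 1.2287
= 52.8322

52.8322


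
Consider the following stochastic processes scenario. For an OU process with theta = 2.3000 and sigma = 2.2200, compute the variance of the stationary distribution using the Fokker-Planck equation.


Stationary variance = sigma^2 / (2*theta)
= 2.2200^2 / (2*2.3000)
= 4.9284 / 4.6000
= 1.0714

1.0714


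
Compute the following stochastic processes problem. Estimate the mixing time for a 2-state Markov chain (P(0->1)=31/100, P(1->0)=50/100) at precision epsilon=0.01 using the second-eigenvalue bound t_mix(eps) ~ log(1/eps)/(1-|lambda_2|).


lambda_2 = |1 - p01 - p10| = |1 - 0.3100 - 0.5000| = 0.1900
t_mix ~ log(1/eps)/(1 - |lambda_2|)
= log(100)/(1 - 0.1900) = 4.6052/0.8100
= 5.6854

5.6854


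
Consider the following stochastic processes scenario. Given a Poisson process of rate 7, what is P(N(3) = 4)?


P(N(t)=k) = (lambda*t)^k * exp(-lambda*t) / k!
lambda*t = 21
= 21^4 * exp(-21) / 4!
= 194481 * 7.5826e-10 / 24
= 6.1444e-06

6.1444e-06


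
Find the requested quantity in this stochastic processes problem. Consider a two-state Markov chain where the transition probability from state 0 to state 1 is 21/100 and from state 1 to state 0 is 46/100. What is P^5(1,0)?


Computing P^5 by matrix multiplication.
P = [[0.7900, 0.2100], [0.4600, 0.5400]]
After raising P to the power 5:
P^5(1,0) = 0.6839

0.6839


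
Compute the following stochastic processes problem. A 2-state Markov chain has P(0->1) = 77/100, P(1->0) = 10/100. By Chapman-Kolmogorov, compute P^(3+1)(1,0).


P^4 = P^3 * P^1
Computing via matrix multiplication of the transition matrix.
Entry (1,0) of P^4 = 0.1149

0.1149


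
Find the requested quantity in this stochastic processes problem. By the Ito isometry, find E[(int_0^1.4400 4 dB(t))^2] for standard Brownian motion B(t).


By Ito isometry: E[(int f dB)^2] = int f^2 dt
= 4^2 * 1.4400
= 16 * 1.4400 = 23.0400

23.0400


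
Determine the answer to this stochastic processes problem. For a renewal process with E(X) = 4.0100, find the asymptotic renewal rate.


Long-run renewal rate = 1/E(X)
= 1/4.0100
= 0.2494

0.2494


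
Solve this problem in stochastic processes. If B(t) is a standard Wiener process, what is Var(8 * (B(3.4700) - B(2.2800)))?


Var(alpha*(B(t)-B(s))) = alpha^2 * (t-s)
= 8^2 * (3.4700 - 2.2800)
= 64 * 1.1900
= 76.1600

76.1600


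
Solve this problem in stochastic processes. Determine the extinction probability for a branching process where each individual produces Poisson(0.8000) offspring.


Since mu = 0.8000 <= 1, extinction probability = 1.

1.0000


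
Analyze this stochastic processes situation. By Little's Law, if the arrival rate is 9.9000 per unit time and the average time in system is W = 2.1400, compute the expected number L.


Little's Law: L = lambda * W
= 9.9000 * 2.1400
= 21.1860

21.1860


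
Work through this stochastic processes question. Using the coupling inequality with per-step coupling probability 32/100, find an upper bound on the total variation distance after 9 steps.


TV distance bound <= (1-delta)^n
= (1 - 0.3200)^9
= 0.6800^9
= 0.0311

0.0311


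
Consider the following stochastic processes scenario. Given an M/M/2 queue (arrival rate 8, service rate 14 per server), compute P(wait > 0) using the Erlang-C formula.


a = lambda/mu = 0.5714
rho = a/c = 0.2857
Erlang-C formula applied:
C(c,a) = 0.1270

0.1270


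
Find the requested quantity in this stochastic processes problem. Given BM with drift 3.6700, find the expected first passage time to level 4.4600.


Expected first passage time = a/mu
= 4.4600/3.6700
= 1.2153

1.2153


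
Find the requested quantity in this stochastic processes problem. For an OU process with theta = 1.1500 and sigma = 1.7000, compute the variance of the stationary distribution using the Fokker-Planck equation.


Stationary variance = sigma^2 / (2*theta)
= 1.7000^2 / (2*1.1500)
= 2.8900 / 2.3000
= 1.2565

1.2565


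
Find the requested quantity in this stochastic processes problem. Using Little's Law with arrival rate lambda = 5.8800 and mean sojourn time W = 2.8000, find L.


Little's Law: L = lambda * W
= 5.8800 * 2.8000
= 16.4640

16.4640


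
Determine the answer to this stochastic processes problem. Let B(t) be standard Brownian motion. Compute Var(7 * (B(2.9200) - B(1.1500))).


Var(alpha*(B(t)-B(s))) = alpha^2 * (t-s)
= 7^2 * (2.9200 - 1.1500)
= 49 * 1.7700
= 86.7300

86.7300


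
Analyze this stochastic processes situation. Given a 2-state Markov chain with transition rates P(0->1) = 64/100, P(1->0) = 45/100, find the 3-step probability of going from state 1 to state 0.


Computing P^3 by matrix multiplication.
P = [[0.3600, 0.6400], [0.4500, 0.5500]]
After raising P to the power 3:
P^3(1,0) = 0.4131

0.4131


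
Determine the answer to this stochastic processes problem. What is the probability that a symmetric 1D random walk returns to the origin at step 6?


P(S(6) = 0) = C(6,3) / 4^3
= 20 / 64
= 0.3125

0.3125


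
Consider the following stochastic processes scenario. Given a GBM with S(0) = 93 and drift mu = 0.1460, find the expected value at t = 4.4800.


E[S(t)] = S(0) * exp(mu * t)
= 93 * exp(0.1460 * 4.4800)
= 93 * 1.9234
= 178.8736

178.8736


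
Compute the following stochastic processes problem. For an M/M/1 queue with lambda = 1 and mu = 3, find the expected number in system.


rho = 1/3 = 0.3333
L = rho/(1-rho)
= 0.3333/0.6667
= 0.5000

0.5000


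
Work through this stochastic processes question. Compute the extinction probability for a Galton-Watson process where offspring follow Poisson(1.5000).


Since mu = 1.5000 > 1, extinction prob q < 1.
Solve s = exp(mu*(s-1)) iteratively.
q = 0.4172

0.4172


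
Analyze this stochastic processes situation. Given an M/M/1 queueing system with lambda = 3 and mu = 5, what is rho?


rho = lambda/mu
= 3/5
= 0.6000

0.6000


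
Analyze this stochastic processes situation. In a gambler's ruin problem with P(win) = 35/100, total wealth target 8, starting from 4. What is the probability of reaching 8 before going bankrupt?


Gambler's ruin formula:
r = q/p = 0.6500/0.3500 = 1.8571
P(win) = (1 - r^i)/(1 - r^N)
= (1 - 1.8571^4)/(1 - 1.8571^8)
= 0.0775

0.0775


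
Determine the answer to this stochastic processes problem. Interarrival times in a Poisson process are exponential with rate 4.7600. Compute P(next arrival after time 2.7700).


P(X > t) = exp(-lambda * t)
= exp(-4.7600 * 2.7700)
= exp(-13.1852) = 1.8782e-06

1.8782e-06


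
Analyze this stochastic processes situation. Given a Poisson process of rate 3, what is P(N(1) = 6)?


P(N(t)=k) = (lambda*t)^k * exp(-lambda*t) / k!
lambda*t = 3
= 3^6 * exp(-3) / 6!
= 729 * 0.0498 / 720
= 0.0504

0.0504


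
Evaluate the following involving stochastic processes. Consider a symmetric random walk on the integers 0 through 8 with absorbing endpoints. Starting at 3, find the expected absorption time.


For symmetric RW on 0,...,N with absorbing barriers, E(i) = i*(N-i)
E(3) = 3 * 5 = 15

15


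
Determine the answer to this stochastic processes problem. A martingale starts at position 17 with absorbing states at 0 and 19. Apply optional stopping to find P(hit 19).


By optional stopping theorem: E(M at tau) = M(0) = 17
P(hit 19)*19 + P(hit 0)*0 = 17
P(hit 19) = (17 - 0)/(19 - 0) = 17/19 = 0.8947

0.8947


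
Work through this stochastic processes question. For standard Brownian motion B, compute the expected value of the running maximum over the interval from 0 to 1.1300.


E(max B(s)) = sqrt(2t/pi)
= sqrt(2*1.1300/pi)
= sqrt(0.7194)
= 0.8482

0.8482


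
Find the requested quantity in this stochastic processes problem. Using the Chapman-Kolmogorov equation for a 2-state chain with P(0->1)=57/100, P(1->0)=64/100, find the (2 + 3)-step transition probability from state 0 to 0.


P^5 = P^2 * P^3
Computing via matrix multiplication of the transition matrix.
Entry (0,0) of P^5 = 0.5287

0.5287


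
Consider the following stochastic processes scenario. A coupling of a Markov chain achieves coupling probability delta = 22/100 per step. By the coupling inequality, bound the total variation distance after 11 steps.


TV distance bound <= (1-delta)^n
= (1 - 0.2200)^11
= 0.7800^11
= 0.0650

0.0650


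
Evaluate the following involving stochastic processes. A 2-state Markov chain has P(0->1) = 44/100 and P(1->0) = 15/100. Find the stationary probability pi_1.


Stationary distribution: pi_0 = p10/(p01+p10), pi_1 = p01/(p01+p10)
p01 = 0.4400, p10 = 0.1500
pi_1 = 0.7458

0.7458


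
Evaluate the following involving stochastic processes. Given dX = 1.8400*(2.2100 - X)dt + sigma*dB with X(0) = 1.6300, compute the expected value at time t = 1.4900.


E[X(t)] = mu + (X(0) - mu)*exp(-theta*t)
= 2.2100 + (1.6300 - 2.2100)*exp(-1.8400*1.4900)
= 2.2100 + -0.5800 * 0.0645
= 2.1726

2.1726


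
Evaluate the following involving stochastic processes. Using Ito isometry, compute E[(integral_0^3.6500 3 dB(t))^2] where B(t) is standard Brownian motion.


By Ito isometry: E[(int f dB)^2] = int f^2 dt
= 3^2 * 3.6500
= 9 * 3.6500 = 32.8500

32.8500


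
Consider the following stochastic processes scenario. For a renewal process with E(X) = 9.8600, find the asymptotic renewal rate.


Long-run renewal rate = 1/E(X)
= 1/9.8600
= 0.1014

0.1014


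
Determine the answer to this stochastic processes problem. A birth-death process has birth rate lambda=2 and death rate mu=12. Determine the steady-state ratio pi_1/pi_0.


For birth-death process, pi_n/pi_0 = (lambda/mu)^n
= (2/12)^1
= 0.1667

0.1667


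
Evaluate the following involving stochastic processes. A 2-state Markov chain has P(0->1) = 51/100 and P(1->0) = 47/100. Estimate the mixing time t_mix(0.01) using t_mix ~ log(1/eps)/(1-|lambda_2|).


lambda_2 = |1 - p01 - p10| = |1 - 0.5100 - 0.4700| = 0.0200
t_mix ~ log(1/eps)/(1 - |lambda_2|)
= log(100)/(1 - 0.0200) = 4.6052/0.9800
= 4.6992

4.6992


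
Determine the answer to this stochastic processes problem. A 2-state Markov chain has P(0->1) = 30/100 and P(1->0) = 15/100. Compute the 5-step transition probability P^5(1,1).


Computing P^5 by matrix multiplication.
P = [[0.7000, 0.3000], [0.1500, 0.8500]]
After raising P to the power 5:
P^5(1,1) = 0.6834

0.6834


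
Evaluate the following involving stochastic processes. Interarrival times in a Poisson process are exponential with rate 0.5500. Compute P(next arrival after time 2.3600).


P(X > t) = exp(-lambda * t)
= exp(-0.5500 * 2.3600)
= exp(-1.2980) = 0.2731

0.2731


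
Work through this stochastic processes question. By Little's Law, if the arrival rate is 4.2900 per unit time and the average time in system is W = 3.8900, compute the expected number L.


Little's Law: L = lambda * W
= 4.2900 * 3.8900
= 16.6881

16.6881


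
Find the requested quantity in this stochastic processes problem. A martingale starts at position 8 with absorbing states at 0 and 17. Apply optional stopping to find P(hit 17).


By optional stopping theorem: E(M at tau) = M(0) = 8
P(hit 17)*17 + P(hit 0)*0 = 8
P(hit 17) = (8 - 0)/(17 - 0) = 8/17 = 0.4706

0.4706


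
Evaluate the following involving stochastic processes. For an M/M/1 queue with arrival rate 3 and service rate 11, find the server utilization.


rho = lambda/mu
= 3/11
= 0.2727

0.2727


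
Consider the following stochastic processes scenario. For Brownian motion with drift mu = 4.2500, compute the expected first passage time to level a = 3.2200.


Expected first passage time = a/mu
= 3.2200/4.2500
= 0.7576

0.7576


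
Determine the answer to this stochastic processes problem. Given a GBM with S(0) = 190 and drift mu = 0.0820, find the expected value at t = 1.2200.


E[S(t)] = S(0) * exp(mu * t)
= 190 * exp(0.0820 * 1.2200)
= 190 * 1.1052
= 209.9909

209.9909


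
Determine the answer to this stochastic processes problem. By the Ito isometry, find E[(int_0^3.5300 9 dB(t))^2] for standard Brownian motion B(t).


By Ito isometry: E[(int f dB)^2] = int f^2 dt
= 9^2 * 3.5300
= 81 * 3.5300 = 285.9300

285.9300


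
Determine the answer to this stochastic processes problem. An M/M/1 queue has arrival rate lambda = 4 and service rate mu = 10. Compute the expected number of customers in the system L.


rho = 4/10 = 0.4000
L = rho/(1-rho)
= 0.4000/0.6000
= 0.6667

0.6667


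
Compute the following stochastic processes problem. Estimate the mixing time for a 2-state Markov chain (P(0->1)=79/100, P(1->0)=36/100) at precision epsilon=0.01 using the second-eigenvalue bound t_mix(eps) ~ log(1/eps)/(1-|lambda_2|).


lambda_2 = |1 - p01 - p10| = |1 - 0.7900 - 0.3600| = 0.1500
t_mix ~ log(1/eps)/(1 - |lambda_2|)
= log(100)/(1 - 0.1500) = 4.6052/0.8500
= 5.4178

5.4178


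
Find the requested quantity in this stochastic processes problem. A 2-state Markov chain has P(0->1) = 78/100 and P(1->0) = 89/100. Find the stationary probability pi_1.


Stationary distribution: pi_0 = p10/(p01+p10), pi_1 = p01/(p01+p10)
p01 = 0.7800, p10 = 0.8900
pi_1 = 0.4671

0.4671


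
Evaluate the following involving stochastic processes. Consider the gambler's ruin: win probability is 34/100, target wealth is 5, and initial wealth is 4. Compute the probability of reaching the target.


Gambler's ruin formula:
r = q/p = 0.6600/0.3400 = 1.9412
P(win) = (1 - r^i)/(1 - r^N)
= (1 - 1.9412^4)/(1 - 1.9412^5)
= 0.4969

0.4969


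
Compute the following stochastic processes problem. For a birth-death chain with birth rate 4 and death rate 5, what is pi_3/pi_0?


For birth-death process, pi_n/pi_0 = (lambda/mu)^n
= (4/5)^3
= 0.5120

0.5120


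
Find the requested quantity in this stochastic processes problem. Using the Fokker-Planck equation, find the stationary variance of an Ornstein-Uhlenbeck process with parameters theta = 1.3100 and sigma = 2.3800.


Stationary variance = sigma^2 / (2*theta)
= 2.3800^2 / (2*1.3100)
= 5.6644 / 2.6200
= 2.1620

2.1620


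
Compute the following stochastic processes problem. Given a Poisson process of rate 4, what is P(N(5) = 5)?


P(N(t)=k) = (lambda*t)^k * exp(-lambda*t) / k!
lambda*t = 20
= 20^5 * exp(-20) / 5!
= 3200000 * 2.0612e-09 / 120
= 5.4964e-05

5.4964e-05


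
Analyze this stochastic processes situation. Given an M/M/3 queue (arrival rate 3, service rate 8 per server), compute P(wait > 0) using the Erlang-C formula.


a = lambda/mu = 0.3750
rho = a/c = 0.1250
Erlang-C formula applied:
C(c,a) = 0.0069

0.0069


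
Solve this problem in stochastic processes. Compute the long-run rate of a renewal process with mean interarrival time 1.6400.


Long-run renewal rate = 1/E(X)
= 1/1.6400
= 0.6098

0.6098


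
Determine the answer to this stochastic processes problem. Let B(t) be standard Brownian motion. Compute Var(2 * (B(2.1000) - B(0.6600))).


Var(alpha*(B(t)-B(s))) = alpha^2 * (t-s)
= 2^2 * (2.1000 - 0.6600)
= 4 * 1.4400
= 5.7600

5.7600


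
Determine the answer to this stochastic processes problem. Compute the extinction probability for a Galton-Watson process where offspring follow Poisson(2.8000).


Since mu = 2.8000 > 1, extinction prob q < 1.
Solve s = exp(mu*(s-1)) iteratively.
q = 0.0750

0.0750


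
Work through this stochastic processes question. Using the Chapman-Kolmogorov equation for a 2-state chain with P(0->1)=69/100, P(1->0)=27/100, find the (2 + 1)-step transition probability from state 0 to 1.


P^3 = P^2 * P^1
Computing via matrix multiplication of the transition matrix.
Entry (0,1) of P^3 = 0.7187

0.7187


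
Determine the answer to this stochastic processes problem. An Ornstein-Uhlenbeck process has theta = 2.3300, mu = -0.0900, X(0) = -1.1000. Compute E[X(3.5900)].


E[X(t)] = mu + (X(0) - mu)*exp(-theta*t)
= -0.0900 + (-1.1000 - -0.0900)*exp(-2.3300*3.5900)
= -0.0900 + -1.0100 * 2.3295e-04
= -0.0902

-0.0902


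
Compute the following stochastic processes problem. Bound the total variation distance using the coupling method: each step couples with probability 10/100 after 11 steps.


TV distance bound <= (1-delta)^n
= (1 - 0.1000)^11
= 0.9000^11
= 0.3138

0.3138


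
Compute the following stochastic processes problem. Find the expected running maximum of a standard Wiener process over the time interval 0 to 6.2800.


E(max B(s)) = sqrt(2t/pi)
= sqrt(2*6.2800/pi)
= sqrt(3.9980)
= 1.9995

1.9995


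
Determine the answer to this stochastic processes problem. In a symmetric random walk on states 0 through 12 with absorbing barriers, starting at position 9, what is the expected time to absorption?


For symmetric RW on 0,...,N with absorbing barriers, E(i) = i*(N-i)
E(9) = 9 * 3 = 27

27


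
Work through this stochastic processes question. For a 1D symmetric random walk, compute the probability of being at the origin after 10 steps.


P(S(10) = 0) = C(10,5) / 4^5
= 252 / 1024
= 0.2461

0.2461


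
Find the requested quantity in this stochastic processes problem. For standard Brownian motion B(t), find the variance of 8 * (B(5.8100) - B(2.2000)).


Var(alpha*(B(t)-B(s))) = alpha^2 * (t-s)
= 8^2 * (5.8100 - 2.2000)
= 64 * 3.6100
= 231.0400

231.0400


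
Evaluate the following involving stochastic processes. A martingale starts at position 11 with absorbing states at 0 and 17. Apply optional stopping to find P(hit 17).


By optional stopping theorem: E(M at tau) = M(0) = 11
P(hit 17)*17 + P(hit 0)*0 = 11
P(hit 17) = (11 - 0)/(17 - 0) = 11/17 = 0.6471

0.6471


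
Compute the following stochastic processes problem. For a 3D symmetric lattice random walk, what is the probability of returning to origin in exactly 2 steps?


P(return in 2 steps) = P(reverse first step) = 1/(2d)
= 1/6
= 0.1667

0.1667


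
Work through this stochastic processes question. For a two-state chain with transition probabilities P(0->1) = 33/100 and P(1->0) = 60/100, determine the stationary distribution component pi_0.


Stationary distribution: pi_0 = p10/(p01+p10), pi_1 = p01/(p01+p10)
p01 = 0.3300, p10 = 0.6000
pi_0 = 0.6452

0.6452


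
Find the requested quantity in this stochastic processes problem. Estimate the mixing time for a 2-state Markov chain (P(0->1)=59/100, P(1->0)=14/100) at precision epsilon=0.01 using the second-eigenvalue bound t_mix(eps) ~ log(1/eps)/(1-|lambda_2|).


lambda_2 = |1 - p01 - p10| = |1 - 0.5900 - 0.1400| = 0.2700
t_mix ~ log(1/eps)/(1 - |lambda_2|)
= log(100)/(1 - 0.2700) = 4.6052/0.7300
= 6.3085

6.3085


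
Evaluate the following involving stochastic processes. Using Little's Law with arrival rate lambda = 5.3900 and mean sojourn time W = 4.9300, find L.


Little's Law: L = lambda * W
= 5.3900 * 4.9300
= 26.5727

26.5727


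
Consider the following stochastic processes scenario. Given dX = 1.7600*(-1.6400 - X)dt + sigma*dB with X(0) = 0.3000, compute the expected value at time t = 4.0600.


E[X(t)] = mu + (X(0) - mu)*exp(-theta*t)
= -1.6400 + (0.3000 - -1.6400)*exp(-1.7600*4.0600)
= -1.6400 + 1.9400 * 7.8833e-04
= -1.6385

-1.6385


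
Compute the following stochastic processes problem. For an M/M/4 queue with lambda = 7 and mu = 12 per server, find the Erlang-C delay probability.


a = lambda/mu = 0.5833
rho = a/c = 0.1458
Erlang-C formula applied:
C(c,a) = 0.0032

0.0032


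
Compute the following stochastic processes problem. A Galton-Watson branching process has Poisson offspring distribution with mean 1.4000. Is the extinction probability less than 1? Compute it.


Since mu = 1.4000 > 1, extinction prob q < 1.
Solve s = exp(mu*(s-1)) iteratively.
q = 0.4890

0.4890


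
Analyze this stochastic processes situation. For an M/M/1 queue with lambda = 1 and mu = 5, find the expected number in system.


rho = 1/5 = 0.2000
L = rho/(1-rho)
= 0.2000/0.8000
= 0.2500

0.2500


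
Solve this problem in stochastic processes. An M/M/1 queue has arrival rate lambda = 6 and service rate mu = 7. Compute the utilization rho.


rho = lambda/mu
= 6/7
= 0.8571

0.8571


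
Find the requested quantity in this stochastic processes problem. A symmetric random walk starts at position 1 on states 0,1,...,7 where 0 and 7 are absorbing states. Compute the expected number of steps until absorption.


For symmetric RW on 0,...,N with absorbing barriers, E(i) = i*(N-i)
E(1) = 1 * 6 = 6

6


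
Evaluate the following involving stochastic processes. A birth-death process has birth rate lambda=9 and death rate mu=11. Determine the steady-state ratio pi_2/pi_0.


For birth-death process, pi_n/pi_0 = (lambda/mu)^n
= (9/11)^2
= 0.6694

0.6694
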